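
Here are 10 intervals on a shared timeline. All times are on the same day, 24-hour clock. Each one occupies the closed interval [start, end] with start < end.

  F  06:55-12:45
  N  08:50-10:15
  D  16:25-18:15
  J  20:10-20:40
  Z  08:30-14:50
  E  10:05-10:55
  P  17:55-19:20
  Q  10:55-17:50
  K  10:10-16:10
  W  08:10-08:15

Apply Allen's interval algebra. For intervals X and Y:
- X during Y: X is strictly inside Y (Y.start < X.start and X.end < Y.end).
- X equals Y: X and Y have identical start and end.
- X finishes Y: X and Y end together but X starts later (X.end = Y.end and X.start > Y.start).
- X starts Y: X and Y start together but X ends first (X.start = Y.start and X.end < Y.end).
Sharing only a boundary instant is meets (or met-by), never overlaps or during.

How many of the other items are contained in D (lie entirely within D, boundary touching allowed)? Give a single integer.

Target D = [16:25, 18:15].
E [10:05, 10:55] → before → no.
F [06:55, 12:45] → before → no.
J [20:10, 20:40] → after → no.
K [10:10, 16:10] → before → no.
N [08:50, 10:15] → before → no.
P [17:55, 19:20] → overlapped-by → no.
Q [10:55, 17:50] → overlaps → no.
W [08:10, 08:15] → before → no.
Z [08:30, 14:50] → before → no.
Total: 0.

0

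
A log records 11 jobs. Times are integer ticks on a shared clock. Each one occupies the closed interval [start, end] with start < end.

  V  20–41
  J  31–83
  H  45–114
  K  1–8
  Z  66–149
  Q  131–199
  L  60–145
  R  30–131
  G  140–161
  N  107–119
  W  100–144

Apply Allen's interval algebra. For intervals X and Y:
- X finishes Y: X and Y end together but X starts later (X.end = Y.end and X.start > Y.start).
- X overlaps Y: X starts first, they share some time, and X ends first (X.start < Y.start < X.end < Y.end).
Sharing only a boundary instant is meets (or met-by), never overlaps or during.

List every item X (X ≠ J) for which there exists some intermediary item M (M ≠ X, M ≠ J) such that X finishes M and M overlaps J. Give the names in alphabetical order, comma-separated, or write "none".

Target J = [31, 83].
Intermediaries M with M overlaps J: V.
Via V — items with X finishes V: none.
Union: none.

none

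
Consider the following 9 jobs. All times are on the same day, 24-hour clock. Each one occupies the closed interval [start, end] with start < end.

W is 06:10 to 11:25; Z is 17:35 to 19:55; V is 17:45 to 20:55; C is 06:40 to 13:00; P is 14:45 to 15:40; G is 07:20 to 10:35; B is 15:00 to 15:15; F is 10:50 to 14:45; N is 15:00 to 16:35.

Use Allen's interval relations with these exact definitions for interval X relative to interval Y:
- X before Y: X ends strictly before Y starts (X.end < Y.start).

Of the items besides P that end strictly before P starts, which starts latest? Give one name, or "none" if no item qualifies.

Target P = [14:45, 15:40].
B [15:00, 15:15] → during → excluded.
C [06:40, 13:00] → before → candidate.
F [10:50, 14:45] → meets → excluded.
G [07:20, 10:35] → before → candidate.
N [15:00, 16:35] → overlapped-by → excluded.
V [17:45, 20:55] → after → excluded.
W [06:10, 11:25] → before → candidate.
Z [17:35, 19:55] → after → excluded.
Among candidates, latest start is 07:20 → G.

G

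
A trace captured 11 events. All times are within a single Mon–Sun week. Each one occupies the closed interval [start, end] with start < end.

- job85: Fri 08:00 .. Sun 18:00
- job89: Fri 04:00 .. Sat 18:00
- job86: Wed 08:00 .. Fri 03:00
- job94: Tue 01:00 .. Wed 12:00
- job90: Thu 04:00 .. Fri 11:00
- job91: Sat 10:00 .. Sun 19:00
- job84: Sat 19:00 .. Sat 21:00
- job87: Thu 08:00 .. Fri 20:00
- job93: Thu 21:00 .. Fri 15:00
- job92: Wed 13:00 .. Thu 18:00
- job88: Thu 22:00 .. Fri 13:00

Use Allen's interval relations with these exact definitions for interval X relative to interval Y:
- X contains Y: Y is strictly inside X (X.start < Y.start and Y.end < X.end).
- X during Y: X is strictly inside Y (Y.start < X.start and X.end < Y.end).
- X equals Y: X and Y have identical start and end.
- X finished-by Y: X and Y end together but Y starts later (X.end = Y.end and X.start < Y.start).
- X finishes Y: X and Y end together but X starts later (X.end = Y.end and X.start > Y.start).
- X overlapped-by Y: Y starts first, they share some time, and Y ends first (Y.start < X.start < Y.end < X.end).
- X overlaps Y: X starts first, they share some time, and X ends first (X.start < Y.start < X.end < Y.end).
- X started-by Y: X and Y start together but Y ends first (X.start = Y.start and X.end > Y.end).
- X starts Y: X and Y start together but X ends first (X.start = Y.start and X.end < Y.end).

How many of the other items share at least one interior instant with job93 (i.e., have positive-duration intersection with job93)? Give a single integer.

6

Target job93 = [Thu 21:00, Fri 15:00].
job84 [Sat 19:00, Sat 21:00] → after → no.
job85 [Fri 08:00, Sun 18:00] → overlapped-by → counts.
job86 [Wed 08:00, Fri 03:00] → overlaps → counts.
job87 [Thu 08:00, Fri 20:00] → contains → counts.
job88 [Thu 22:00, Fri 13:00] → during → counts.
job89 [Fri 04:00, Sat 18:00] → overlapped-by → counts.
job90 [Thu 04:00, Fri 11:00] → overlaps → counts.
job91 [Sat 10:00, Sun 19:00] → after → no.
job92 [Wed 13:00, Thu 18:00] → before → no.
job94 [Tue 01:00, Wed 12:00] → before → no.
Total: 6.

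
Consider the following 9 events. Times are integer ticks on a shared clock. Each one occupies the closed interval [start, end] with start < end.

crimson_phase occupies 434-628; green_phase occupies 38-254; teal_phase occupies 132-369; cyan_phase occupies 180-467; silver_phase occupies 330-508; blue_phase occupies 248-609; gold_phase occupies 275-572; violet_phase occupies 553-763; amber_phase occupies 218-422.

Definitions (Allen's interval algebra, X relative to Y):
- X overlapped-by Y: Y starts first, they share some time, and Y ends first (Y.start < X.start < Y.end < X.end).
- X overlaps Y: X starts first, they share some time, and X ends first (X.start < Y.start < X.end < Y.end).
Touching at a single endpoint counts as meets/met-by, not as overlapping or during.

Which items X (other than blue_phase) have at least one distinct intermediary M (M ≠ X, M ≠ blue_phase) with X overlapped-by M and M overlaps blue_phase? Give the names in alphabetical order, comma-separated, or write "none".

Target blue_phase = [248, 609].
Intermediaries M with M overlaps blue_phase: amber_phase, cyan_phase, green_phase, teal_phase.
Via amber_phase — items with X overlapped-by amber_phase: gold_phase, silver_phase.
Via cyan_phase — items with X overlapped-by cyan_phase: crimson_phase, gold_phase, silver_phase.
Via green_phase — items with X overlapped-by green_phase: amber_phase, cyan_phase, teal_phase.
Via teal_phase — items with X overlapped-by teal_phase: amber_phase, cyan_phase, gold_phase, silver_phase.
Union: amber_phase, crimson_phase, cyan_phase, gold_phase, silver_phase, teal_phase.

amber_phase, crimson_phase, cyan_phase, gold_phase, silver_phase, teal_phase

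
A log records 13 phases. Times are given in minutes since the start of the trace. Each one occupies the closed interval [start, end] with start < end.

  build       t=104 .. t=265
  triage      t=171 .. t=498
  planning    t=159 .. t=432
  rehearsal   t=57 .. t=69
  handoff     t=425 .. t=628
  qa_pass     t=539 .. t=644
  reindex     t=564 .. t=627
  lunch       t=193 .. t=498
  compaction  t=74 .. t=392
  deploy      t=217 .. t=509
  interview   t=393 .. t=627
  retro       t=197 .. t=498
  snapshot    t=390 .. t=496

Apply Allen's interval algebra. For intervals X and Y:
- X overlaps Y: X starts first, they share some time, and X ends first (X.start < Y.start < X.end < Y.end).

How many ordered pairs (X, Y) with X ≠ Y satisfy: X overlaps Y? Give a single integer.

34

Checking all 156 ordered pairs for relation 'overlaps'; matching pairs in alphabetical order:
(build, deploy): build overlaps deploy ✓
(build, lunch): build overlaps lunch ✓
(build, planning): build overlaps planning ✓
(build, retro): build overlaps retro ✓
(build, triage): build overlaps triage ✓
(compaction, deploy): compaction overlaps deploy ✓
(compaction, lunch): compaction overlaps lunch ✓
(compaction, planning): compaction overlaps planning ✓
(compaction, retro): compaction overlaps retro ✓
(compaction, snapshot): compaction overlaps snapshot ✓
(compaction, triage): compaction overlaps triage ✓
(deploy, handoff): deploy overlaps handoff ✓
(deploy, interview): deploy overlaps interview ✓
(handoff, qa_pass): handoff overlaps qa_pass ✓
(interview, handoff): interview overlaps handoff ✓
(interview, qa_pass): interview overlaps qa_pass ✓
(lunch, deploy): lunch overlaps deploy ✓
(lunch, handoff): lunch overlaps handoff ✓
(lunch, interview): lunch overlaps interview ✓
(planning, deploy): planning overlaps deploy ✓
(planning, handoff): planning overlaps handoff ✓
(planning, interview): planning overlaps interview ✓
(planning, lunch): planning overlaps lunch ✓
(planning, retro): planning overlaps retro ✓
... plus 10 further pairs not listed.
Count: 34.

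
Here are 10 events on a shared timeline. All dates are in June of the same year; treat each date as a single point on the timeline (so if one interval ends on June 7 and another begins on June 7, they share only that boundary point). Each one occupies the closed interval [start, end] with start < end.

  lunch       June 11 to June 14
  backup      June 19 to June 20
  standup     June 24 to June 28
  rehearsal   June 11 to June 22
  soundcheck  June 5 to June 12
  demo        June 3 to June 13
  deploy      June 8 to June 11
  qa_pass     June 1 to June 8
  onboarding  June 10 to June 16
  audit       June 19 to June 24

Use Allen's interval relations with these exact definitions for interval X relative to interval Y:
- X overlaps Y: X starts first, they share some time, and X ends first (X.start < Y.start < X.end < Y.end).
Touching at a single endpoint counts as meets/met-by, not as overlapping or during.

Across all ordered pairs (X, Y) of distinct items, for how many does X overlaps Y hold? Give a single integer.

11

Checking all 90 ordered pairs for relation 'overlaps'; matching pairs in alphabetical order:
(demo, lunch): demo overlaps lunch ✓
(demo, onboarding): demo overlaps onboarding ✓
(demo, rehearsal): demo overlaps rehearsal ✓
(deploy, onboarding): deploy overlaps onboarding ✓
(onboarding, rehearsal): onboarding overlaps rehearsal ✓
(qa_pass, demo): qa_pass overlaps demo ✓
(qa_pass, soundcheck): qa_pass overlaps soundcheck ✓
(rehearsal, audit): rehearsal overlaps audit ✓
(soundcheck, lunch): soundcheck overlaps lunch ✓
(soundcheck, onboarding): soundcheck overlaps onboarding ✓
(soundcheck, rehearsal): soundcheck overlaps rehearsal ✓
Count: 11.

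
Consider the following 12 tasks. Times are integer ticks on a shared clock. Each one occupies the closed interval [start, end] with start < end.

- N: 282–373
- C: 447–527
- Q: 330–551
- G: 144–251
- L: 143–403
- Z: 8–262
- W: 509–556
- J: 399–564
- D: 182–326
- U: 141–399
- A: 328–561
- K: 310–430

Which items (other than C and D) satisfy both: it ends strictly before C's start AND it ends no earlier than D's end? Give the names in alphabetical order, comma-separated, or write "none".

Conditions: its end is strictly before C's start (X.end < 447) AND its end is no earlier than D's end (X.end >= 326).
A: end 561 < 447? ✗; end 561 >= 326? ✓ → no.
G: end 251 < 447? ✓; end 251 >= 326? ✗ → no.
J: end 564 < 447? ✗; end 564 >= 326? ✓ → no.
K: end 430 < 447? ✓; end 430 >= 326? ✓ → yes.
L: end 403 < 447? ✓; end 403 >= 326? ✓ → yes.
N: end 373 < 447? ✓; end 373 >= 326? ✓ → yes.
Q: end 551 < 447? ✗; end 551 >= 326? ✓ → no.
U: end 399 < 447? ✓; end 399 >= 326? ✓ → yes.
W: end 556 < 447? ✗; end 556 >= 326? ✓ → no.
Z: end 262 < 447? ✓; end 262 >= 326? ✗ → no.
Result: K, L, N, U.

K, L, N, U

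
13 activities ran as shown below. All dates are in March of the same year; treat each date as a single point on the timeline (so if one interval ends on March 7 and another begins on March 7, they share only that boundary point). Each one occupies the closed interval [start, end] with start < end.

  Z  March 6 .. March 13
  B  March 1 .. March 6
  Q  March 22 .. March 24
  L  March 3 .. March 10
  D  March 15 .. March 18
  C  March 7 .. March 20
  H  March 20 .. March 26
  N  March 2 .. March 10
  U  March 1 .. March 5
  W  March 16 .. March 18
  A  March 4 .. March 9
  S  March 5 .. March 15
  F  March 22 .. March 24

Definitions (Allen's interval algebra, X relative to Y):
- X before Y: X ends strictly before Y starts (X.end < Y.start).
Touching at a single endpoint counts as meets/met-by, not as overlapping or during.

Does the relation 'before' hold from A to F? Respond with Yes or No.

Yes

A = [March 4, March 9], F = [March 22, March 24].
Actual relation of A to F: before.
Asked whether 'before' holds → Yes.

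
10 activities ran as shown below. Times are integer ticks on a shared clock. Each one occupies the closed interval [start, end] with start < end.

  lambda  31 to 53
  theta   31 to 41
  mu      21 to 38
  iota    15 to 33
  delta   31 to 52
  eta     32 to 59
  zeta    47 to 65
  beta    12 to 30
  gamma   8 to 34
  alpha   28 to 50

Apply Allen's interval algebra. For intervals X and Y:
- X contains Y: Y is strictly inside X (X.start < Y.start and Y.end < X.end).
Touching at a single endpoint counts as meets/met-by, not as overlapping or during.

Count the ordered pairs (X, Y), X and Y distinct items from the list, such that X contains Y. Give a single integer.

3

Checking all 90 ordered pairs for relation 'contains'; matching pairs in alphabetical order:
(alpha, theta): alpha contains theta ✓
(gamma, beta): gamma contains beta ✓
(gamma, iota): gamma contains iota ✓
Count: 3.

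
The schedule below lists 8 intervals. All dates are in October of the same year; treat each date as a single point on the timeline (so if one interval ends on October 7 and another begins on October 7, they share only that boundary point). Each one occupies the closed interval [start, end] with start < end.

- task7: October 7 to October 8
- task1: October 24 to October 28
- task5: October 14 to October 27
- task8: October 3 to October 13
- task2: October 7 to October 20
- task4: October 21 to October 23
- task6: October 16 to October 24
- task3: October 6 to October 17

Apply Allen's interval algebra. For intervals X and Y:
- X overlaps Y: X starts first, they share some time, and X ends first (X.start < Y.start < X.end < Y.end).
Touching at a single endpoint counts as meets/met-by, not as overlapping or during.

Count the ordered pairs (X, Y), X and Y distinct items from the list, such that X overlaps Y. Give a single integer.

8

Checking all 56 ordered pairs for relation 'overlaps'; matching pairs in alphabetical order:
(task2, task5): task2 overlaps task5 ✓
(task2, task6): task2 overlaps task6 ✓
(task3, task2): task3 overlaps task2 ✓
(task3, task5): task3 overlaps task5 ✓
(task3, task6): task3 overlaps task6 ✓
(task5, task1): task5 overlaps task1 ✓
(task8, task2): task8 overlaps task2 ✓
(task8, task3): task8 overlaps task3 ✓
Count: 8.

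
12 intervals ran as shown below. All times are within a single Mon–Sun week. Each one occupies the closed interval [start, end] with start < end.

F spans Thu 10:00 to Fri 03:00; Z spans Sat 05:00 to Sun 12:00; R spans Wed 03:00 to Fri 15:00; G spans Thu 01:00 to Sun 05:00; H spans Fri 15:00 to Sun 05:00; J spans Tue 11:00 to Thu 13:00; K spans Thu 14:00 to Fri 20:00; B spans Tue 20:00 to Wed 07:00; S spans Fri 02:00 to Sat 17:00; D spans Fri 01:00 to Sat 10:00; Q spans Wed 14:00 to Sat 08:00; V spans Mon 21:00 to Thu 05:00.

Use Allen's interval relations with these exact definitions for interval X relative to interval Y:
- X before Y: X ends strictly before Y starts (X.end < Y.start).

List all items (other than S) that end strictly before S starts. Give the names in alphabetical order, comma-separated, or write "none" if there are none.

B, J, V

Target S = [Fri 02:00, Sat 17:00].
B [Tue 20:00, Wed 07:00] → before → yes.
D [Fri 01:00, Sat 10:00] → overlaps → no.
F [Thu 10:00, Fri 03:00] → overlaps → no.
G [Thu 01:00, Sun 05:00] → contains → no.
H [Fri 15:00, Sun 05:00] → overlapped-by → no.
J [Tue 11:00, Thu 13:00] → before → yes.
K [Thu 14:00, Fri 20:00] → overlaps → no.
Q [Wed 14:00, Sat 08:00] → overlaps → no.
R [Wed 03:00, Fri 15:00] → overlaps → no.
V [Mon 21:00, Thu 05:00] → before → yes.
Z [Sat 05:00, Sun 12:00] → overlapped-by → no.
Result: B, J, V.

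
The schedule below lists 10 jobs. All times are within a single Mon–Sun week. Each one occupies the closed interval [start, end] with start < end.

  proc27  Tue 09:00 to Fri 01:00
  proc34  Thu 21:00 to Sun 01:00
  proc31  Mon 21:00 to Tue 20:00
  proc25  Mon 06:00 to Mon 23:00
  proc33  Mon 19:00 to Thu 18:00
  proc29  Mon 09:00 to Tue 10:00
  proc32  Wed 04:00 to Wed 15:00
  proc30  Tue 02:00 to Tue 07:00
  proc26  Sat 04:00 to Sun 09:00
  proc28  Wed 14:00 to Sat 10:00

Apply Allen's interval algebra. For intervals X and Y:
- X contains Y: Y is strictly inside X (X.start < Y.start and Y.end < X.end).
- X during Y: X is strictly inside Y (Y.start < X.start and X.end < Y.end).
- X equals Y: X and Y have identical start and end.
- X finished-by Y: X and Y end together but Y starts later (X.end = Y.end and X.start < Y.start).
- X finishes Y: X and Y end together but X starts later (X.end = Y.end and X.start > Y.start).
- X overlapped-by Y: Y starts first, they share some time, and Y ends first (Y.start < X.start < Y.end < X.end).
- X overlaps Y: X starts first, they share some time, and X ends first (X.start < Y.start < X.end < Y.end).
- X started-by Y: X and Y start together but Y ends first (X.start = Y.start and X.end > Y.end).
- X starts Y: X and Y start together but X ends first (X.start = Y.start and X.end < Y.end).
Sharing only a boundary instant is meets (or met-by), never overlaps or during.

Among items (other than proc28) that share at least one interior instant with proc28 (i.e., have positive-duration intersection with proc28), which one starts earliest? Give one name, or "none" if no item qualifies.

proc33

Target proc28 = [Wed 14:00, Sat 10:00].
proc25 [Mon 06:00, Mon 23:00] → before → excluded.
proc26 [Sat 04:00, Sun 09:00] → overlapped-by → candidate.
proc27 [Tue 09:00, Fri 01:00] → overlaps → candidate.
proc29 [Mon 09:00, Tue 10:00] → before → excluded.
proc30 [Tue 02:00, Tue 07:00] → before → excluded.
proc31 [Mon 21:00, Tue 20:00] → before → excluded.
proc32 [Wed 04:00, Wed 15:00] → overlaps → candidate.
proc33 [Mon 19:00, Thu 18:00] → overlaps → candidate.
proc34 [Thu 21:00, Sun 01:00] → overlapped-by → candidate.
Among candidates, earliest start is Mon 19:00 → proc33.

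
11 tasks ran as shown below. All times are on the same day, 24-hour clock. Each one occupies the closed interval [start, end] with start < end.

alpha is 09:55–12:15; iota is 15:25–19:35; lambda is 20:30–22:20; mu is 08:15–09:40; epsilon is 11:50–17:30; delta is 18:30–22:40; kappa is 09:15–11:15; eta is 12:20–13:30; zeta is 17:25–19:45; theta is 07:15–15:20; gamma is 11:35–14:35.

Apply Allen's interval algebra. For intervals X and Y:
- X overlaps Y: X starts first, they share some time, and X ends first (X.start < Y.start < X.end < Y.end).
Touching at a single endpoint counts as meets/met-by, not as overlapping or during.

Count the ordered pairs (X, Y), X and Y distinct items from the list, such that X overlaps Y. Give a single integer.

11

Checking all 110 ordered pairs for relation 'overlaps'; matching pairs in alphabetical order:
(alpha, epsilon): alpha overlaps epsilon ✓
(alpha, gamma): alpha overlaps gamma ✓
(epsilon, iota): epsilon overlaps iota ✓
(epsilon, zeta): epsilon overlaps zeta ✓
(gamma, epsilon): gamma overlaps epsilon ✓
(iota, delta): iota overlaps delta ✓
(iota, zeta): iota overlaps zeta ✓
(kappa, alpha): kappa overlaps alpha ✓
(mu, kappa): mu overlaps kappa ✓
(theta, epsilon): theta overlaps epsilon ✓
(zeta, delta): zeta overlaps delta ✓
Count: 11.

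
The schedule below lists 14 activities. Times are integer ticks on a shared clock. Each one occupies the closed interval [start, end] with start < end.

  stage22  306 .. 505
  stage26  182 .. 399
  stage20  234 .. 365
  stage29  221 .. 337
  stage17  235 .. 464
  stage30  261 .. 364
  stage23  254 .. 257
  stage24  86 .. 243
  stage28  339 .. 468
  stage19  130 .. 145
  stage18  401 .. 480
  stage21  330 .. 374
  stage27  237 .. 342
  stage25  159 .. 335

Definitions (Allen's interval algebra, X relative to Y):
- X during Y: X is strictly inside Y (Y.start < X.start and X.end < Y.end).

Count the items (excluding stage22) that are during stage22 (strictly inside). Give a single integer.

3

Target stage22 = [306, 505].
stage17 [235, 464] → overlaps → no.
stage18 [401, 480] → during → counts.
stage19 [130, 145] → before → no.
stage20 [234, 365] → overlaps → no.
stage21 [330, 374] → during → counts.
stage23 [254, 257] → before → no.
stage24 [86, 243] → before → no.
stage25 [159, 335] → overlaps → no.
stage26 [182, 399] → overlaps → no.
stage27 [237, 342] → overlaps → no.
stage28 [339, 468] → during → counts.
stage29 [221, 337] → overlaps → no.
stage30 [261, 364] → overlaps → no.
Total: 3.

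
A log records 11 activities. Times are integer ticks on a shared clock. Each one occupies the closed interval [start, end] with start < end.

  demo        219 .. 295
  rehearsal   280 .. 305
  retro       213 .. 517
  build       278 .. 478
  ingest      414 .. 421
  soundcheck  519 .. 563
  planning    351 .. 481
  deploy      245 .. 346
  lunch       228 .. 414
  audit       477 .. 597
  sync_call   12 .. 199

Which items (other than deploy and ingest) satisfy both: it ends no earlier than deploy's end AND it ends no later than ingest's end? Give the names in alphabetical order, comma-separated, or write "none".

Conditions: its end is no earlier than deploy's end (X.end >= 346) AND its end is no later than ingest's end (X.end <= 421).
audit: end 597 >= 346? ✓; end 597 <= 421? ✗ → no.
build: end 478 >= 346? ✓; end 478 <= 421? ✗ → no.
demo: end 295 >= 346? ✗; end 295 <= 421? ✓ → no.
lunch: end 414 >= 346? ✓; end 414 <= 421? ✓ → yes.
planning: end 481 >= 346? ✓; end 481 <= 421? ✗ → no.
rehearsal: end 305 >= 346? ✗; end 305 <= 421? ✓ → no.
retro: end 517 >= 346? ✓; end 517 <= 421? ✗ → no.
soundcheck: end 563 >= 346? ✓; end 563 <= 421? ✗ → no.
sync_call: end 199 >= 346? ✗; end 199 <= 421? ✓ → no.
Result: lunch.

lunch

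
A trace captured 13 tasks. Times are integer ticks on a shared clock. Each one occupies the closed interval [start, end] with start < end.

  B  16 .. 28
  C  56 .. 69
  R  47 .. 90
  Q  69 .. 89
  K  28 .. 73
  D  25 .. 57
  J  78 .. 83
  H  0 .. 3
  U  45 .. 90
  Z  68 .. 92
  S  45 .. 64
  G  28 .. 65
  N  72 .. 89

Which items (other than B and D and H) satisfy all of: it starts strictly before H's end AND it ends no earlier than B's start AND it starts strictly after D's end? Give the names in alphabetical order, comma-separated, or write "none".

Conditions: its start is strictly before H's end (X.start < 3) AND its end is no earlier than B's start (X.end >= 16) AND its start is strictly after D's end (X.start > 57).
C: start 56 < 3? ✗; end 69 >= 16? ✓; start 56 > 57? ✗ → no.
G: start 28 < 3? ✗; end 65 >= 16? ✓; start 28 > 57? ✗ → no.
J: start 78 < 3? ✗; end 83 >= 16? ✓; start 78 > 57? ✓ → no.
K: start 28 < 3? ✗; end 73 >= 16? ✓; start 28 > 57? ✗ → no.
N: start 72 < 3? ✗; end 89 >= 16? ✓; start 72 > 57? ✓ → no.
Q: start 69 < 3? ✗; end 89 >= 16? ✓; start 69 > 57? ✓ → no.
R: start 47 < 3? ✗; end 90 >= 16? ✓; start 47 > 57? ✗ → no.
S: start 45 < 3? ✗; end 64 >= 16? ✓; start 45 > 57? ✗ → no.
U: start 45 < 3? ✗; end 90 >= 16? ✓; start 45 > 57? ✗ → no.
Z: start 68 < 3? ✗; end 92 >= 16? ✓; start 68 > 57? ✓ → no.
Result: none.

none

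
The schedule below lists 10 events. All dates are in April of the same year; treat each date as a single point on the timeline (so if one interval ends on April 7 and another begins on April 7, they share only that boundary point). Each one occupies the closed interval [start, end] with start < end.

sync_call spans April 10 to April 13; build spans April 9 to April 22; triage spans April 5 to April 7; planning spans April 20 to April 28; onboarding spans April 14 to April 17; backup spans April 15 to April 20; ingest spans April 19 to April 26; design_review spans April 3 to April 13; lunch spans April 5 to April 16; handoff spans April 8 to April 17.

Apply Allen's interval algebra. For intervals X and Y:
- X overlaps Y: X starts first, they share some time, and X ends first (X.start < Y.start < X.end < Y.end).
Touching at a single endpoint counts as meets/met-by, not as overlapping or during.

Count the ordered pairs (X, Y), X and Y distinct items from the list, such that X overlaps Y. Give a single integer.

14

Checking all 90 ordered pairs for relation 'overlaps'; matching pairs in alphabetical order:
(backup, ingest): backup overlaps ingest ✓
(build, ingest): build overlaps ingest ✓
(build, planning): build overlaps planning ✓
(design_review, build): design_review overlaps build ✓
(design_review, handoff): design_review overlaps handoff ✓
(design_review, lunch): design_review overlaps lunch ✓
(handoff, backup): handoff overlaps backup ✓
(handoff, build): handoff overlaps build ✓
(ingest, planning): ingest overlaps planning ✓
(lunch, backup): lunch overlaps backup ✓
(lunch, build): lunch overlaps build ✓
(lunch, handoff): lunch overlaps handoff ✓
(lunch, onboarding): lunch overlaps onboarding ✓
(onboarding, backup): onboarding overlaps backup ✓
Count: 14.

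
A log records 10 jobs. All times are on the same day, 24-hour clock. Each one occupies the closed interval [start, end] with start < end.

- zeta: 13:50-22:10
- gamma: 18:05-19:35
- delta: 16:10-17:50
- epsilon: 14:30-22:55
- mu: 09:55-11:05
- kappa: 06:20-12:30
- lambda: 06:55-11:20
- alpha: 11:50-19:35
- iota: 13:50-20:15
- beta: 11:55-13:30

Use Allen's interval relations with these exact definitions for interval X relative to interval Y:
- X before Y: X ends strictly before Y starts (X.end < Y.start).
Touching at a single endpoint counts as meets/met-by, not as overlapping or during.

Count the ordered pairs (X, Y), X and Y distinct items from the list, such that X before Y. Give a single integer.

Checking all 90 ordered pairs for relation 'before'; matching pairs in alphabetical order:
(beta, delta): beta before delta ✓
(beta, epsilon): beta before epsilon ✓
(beta, gamma): beta before gamma ✓
(beta, iota): beta before iota ✓
(beta, zeta): beta before zeta ✓
(delta, gamma): delta before gamma ✓
(kappa, delta): kappa before delta ✓
(kappa, epsilon): kappa before epsilon ✓
(kappa, gamma): kappa before gamma ✓
(kappa, iota): kappa before iota ✓
(kappa, zeta): kappa before zeta ✓
(lambda, alpha): lambda before alpha ✓
(lambda, beta): lambda before beta ✓
(lambda, delta): lambda before delta ✓
(lambda, epsilon): lambda before epsilon ✓
(lambda, gamma): lambda before gamma ✓
(lambda, iota): lambda before iota ✓
(lambda, zeta): lambda before zeta ✓
(mu, alpha): mu before alpha ✓
(mu, beta): mu before beta ✓
(mu, delta): mu before delta ✓
(mu, epsilon): mu before epsilon ✓
(mu, gamma): mu before gamma ✓
(mu, iota): mu before iota ✓
... plus 1 further pairs not listed.
Count: 25.

25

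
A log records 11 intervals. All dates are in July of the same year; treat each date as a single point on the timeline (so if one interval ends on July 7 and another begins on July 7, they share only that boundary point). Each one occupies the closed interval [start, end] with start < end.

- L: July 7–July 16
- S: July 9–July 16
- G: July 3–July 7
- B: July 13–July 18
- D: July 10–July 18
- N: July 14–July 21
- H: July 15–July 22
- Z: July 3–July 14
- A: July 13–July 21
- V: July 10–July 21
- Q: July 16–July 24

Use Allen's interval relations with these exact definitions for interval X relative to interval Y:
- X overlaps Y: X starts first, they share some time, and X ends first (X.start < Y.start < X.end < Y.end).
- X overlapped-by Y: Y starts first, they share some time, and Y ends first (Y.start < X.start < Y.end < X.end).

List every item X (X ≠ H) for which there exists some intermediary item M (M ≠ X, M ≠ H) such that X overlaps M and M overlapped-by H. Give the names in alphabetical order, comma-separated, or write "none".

A, B, D, N, V

Target H = [July 15, July 22].
Intermediaries M with M overlapped-by H: Q.
Via Q — items with X overlaps Q: A, B, D, N, V.
Union: A, B, D, N, V.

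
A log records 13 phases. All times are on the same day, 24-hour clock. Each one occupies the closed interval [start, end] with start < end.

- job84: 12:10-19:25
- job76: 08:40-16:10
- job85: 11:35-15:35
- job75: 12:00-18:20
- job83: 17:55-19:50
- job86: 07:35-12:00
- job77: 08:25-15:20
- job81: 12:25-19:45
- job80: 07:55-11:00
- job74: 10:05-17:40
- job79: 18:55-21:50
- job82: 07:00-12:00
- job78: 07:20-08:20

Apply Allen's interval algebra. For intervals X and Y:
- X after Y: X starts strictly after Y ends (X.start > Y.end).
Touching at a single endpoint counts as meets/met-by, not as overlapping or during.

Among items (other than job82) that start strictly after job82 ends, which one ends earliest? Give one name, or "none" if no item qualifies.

Target job82 = [07:00, 12:00].
job74 [10:05, 17:40] → overlapped-by → excluded.
job75 [12:00, 18:20] → met-by → excluded.
job76 [08:40, 16:10] → overlapped-by → excluded.
job77 [08:25, 15:20] → overlapped-by → excluded.
job78 [07:20, 08:20] → during → excluded.
job79 [18:55, 21:50] → after → candidate.
job80 [07:55, 11:00] → during → excluded.
job81 [12:25, 19:45] → after → candidate.
job83 [17:55, 19:50] → after → candidate.
job84 [12:10, 19:25] → after → candidate.
job85 [11:35, 15:35] → overlapped-by → excluded.
job86 [07:35, 12:00] → finishes → excluded.
Among candidates, earliest end is 19:25 → job84.

job84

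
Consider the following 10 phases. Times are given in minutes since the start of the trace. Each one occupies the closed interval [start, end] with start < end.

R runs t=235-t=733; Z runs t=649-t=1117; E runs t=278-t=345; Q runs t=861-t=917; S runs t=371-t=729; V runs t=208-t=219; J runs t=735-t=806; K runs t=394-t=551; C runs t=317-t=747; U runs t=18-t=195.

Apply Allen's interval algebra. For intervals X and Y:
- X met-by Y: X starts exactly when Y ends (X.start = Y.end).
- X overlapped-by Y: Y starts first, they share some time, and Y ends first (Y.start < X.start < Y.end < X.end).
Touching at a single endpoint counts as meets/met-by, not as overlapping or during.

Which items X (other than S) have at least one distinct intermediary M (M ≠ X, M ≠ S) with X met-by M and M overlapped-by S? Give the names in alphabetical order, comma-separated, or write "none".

Target S = [t=371, t=729].
Intermediaries M with M overlapped-by S: Z.
Via Z — items with X met-by Z: none.
Union: none.

none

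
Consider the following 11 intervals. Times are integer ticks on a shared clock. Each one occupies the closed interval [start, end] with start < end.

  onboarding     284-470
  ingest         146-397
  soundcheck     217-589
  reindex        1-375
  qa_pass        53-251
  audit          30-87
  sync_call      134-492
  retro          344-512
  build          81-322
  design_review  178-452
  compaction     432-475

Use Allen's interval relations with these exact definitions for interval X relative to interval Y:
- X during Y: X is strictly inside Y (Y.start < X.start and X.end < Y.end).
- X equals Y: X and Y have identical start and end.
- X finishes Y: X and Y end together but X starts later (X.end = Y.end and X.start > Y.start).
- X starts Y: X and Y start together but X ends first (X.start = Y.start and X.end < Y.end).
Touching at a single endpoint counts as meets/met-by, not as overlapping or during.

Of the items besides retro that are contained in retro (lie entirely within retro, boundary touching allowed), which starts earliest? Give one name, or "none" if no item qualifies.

Target retro = [344, 512].
audit [30, 87] → before → excluded.
build [81, 322] → before → excluded.
compaction [432, 475] → during → candidate.
design_review [178, 452] → overlaps → excluded.
ingest [146, 397] → overlaps → excluded.
onboarding [284, 470] → overlaps → excluded.
qa_pass [53, 251] → before → excluded.
reindex [1, 375] → overlaps → excluded.
soundcheck [217, 589] → contains → excluded.
sync_call [134, 492] → overlaps → excluded.
Among candidates, earliest start is 432 → compaction.

compaction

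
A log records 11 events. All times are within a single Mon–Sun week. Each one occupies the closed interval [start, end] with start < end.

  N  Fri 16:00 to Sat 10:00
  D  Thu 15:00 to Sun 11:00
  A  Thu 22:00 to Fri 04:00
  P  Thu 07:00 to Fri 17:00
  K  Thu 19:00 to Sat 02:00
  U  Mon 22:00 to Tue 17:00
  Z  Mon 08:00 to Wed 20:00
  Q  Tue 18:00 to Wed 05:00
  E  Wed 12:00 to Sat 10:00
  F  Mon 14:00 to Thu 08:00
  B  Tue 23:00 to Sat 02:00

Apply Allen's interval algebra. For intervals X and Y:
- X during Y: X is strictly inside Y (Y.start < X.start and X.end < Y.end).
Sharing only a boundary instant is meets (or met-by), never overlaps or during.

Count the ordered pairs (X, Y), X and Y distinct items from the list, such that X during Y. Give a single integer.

14

Checking all 110 ordered pairs for relation 'during'; matching pairs in alphabetical order:
(A, B): A during B ✓
(A, D): A during D ✓
(A, E): A during E ✓
(A, K): A during K ✓
(A, P): A during P ✓
(K, D): K during D ✓
(K, E): K during E ✓
(N, D): N during D ✓
(P, B): P during B ✓
(P, E): P during E ✓
(Q, F): Q during F ✓
(Q, Z): Q during Z ✓
(U, F): U during F ✓
(U, Z): U during Z ✓
Count: 14.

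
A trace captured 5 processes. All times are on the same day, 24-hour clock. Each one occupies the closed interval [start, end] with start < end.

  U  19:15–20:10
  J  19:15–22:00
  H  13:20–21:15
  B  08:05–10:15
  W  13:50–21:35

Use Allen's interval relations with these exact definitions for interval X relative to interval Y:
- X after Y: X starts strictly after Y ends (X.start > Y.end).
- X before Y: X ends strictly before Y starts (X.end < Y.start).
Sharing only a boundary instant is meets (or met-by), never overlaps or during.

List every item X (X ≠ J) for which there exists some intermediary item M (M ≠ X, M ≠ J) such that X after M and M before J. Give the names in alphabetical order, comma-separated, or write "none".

H, U, W

Target J = [19:15, 22:00].
Intermediaries M with M before J: B.
Via B — items with X after B: H, U, W.
Union: H, U, W.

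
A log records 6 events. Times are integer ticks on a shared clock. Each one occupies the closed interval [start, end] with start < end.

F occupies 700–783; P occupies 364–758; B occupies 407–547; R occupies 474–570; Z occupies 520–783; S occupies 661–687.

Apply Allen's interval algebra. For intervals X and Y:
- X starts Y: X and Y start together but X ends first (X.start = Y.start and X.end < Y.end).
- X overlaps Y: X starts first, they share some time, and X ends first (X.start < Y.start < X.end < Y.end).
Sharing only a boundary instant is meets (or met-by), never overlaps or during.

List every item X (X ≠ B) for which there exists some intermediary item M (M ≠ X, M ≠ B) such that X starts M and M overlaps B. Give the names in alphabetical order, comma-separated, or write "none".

Target B = [407, 547].
Intermediaries M with M overlaps B: none.
Union: none.

none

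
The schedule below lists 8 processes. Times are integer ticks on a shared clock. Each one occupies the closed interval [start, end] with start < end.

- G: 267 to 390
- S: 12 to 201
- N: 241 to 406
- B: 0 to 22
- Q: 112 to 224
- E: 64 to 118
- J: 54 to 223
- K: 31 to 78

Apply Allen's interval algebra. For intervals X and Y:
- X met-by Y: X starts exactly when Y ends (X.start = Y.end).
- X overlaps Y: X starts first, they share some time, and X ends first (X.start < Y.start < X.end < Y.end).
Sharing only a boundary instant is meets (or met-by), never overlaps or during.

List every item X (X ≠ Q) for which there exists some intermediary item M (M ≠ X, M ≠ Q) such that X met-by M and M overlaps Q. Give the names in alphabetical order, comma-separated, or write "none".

Target Q = [112, 224].
Intermediaries M with M overlaps Q: E, J, S.
Via E — items with X met-by E: none.
Via J — items with X met-by J: none.
Via S — items with X met-by S: none.
Union: none.

none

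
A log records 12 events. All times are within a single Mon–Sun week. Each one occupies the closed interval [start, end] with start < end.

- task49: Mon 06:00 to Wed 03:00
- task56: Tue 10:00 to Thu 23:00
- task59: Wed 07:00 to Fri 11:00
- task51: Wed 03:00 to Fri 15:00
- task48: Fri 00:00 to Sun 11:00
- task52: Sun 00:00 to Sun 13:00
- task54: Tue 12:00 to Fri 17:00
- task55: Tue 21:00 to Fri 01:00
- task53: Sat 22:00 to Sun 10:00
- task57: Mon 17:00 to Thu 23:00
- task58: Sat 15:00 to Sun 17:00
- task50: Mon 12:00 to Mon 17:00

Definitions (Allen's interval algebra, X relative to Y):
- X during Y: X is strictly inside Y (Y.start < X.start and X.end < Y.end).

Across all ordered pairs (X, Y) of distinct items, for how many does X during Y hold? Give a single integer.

8

Checking all 132 ordered pairs for relation 'during'; matching pairs in alphabetical order:
(task50, task49): task50 during task49 ✓
(task51, task54): task51 during task54 ✓
(task52, task58): task52 during task58 ✓
(task53, task48): task53 during task48 ✓
(task53, task58): task53 during task58 ✓
(task55, task54): task55 during task54 ✓
(task59, task51): task59 during task51 ✓
(task59, task54): task59 during task54 ✓
Count: 8.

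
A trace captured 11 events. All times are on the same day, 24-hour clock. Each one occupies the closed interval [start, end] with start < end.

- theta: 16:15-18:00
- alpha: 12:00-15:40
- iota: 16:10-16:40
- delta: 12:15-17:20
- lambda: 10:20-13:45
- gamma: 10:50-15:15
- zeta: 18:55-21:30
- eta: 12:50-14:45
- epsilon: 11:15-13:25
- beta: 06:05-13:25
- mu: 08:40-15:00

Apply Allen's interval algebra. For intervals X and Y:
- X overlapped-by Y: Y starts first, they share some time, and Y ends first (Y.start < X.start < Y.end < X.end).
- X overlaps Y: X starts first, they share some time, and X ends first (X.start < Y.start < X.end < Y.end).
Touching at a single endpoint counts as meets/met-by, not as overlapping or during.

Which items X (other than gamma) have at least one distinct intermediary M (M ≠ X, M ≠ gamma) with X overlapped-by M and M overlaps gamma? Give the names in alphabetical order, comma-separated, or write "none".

Target gamma = [10:50, 15:15].
Intermediaries M with M overlaps gamma: beta, lambda, mu.
Via beta — items with X overlapped-by beta: alpha, delta, eta, lambda, mu.
Via lambda — items with X overlapped-by lambda: alpha, delta, eta.
Via mu — items with X overlapped-by mu: alpha, delta.
Union: alpha, delta, eta, lambda, mu.

alpha, delta, eta, lambda, mu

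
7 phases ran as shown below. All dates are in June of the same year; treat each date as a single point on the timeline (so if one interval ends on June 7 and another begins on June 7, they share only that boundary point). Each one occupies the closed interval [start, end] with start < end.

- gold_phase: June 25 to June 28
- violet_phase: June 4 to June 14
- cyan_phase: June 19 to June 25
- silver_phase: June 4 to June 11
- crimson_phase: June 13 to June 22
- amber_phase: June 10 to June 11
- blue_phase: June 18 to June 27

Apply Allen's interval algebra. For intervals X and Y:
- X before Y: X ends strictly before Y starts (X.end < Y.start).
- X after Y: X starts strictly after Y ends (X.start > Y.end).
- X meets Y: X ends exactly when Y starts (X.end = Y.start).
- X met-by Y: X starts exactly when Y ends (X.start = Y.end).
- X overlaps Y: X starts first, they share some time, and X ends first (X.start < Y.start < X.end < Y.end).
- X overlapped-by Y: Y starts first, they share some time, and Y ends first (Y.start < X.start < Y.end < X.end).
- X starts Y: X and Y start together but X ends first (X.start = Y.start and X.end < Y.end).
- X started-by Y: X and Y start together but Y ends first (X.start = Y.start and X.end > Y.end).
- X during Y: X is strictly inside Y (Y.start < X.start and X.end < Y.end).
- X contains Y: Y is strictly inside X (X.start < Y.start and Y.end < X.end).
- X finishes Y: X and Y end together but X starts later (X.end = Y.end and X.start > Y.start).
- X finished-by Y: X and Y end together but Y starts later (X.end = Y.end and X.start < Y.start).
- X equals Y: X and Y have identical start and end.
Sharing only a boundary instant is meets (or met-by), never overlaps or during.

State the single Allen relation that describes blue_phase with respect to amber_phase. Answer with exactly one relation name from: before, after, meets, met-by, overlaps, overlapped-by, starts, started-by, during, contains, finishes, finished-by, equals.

after

blue_phase = [June 18, June 27]; amber_phase = [June 10, June 11].
Compare endpoints: blue_phase.start > amber_phase.start, blue_phase.start > amber_phase.end, blue_phase.end > amber_phase.start, blue_phase.end > amber_phase.end.
That pattern is 'after'.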